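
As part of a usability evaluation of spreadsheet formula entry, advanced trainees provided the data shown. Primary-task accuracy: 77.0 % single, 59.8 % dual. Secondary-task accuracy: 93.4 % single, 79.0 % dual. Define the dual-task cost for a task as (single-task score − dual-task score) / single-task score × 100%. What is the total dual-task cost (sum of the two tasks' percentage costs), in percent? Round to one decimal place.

Primary cost = (77.0 − 59.8) / 77.0 × 100% = 22.3377%.
Secondary cost = (93.4 − 79.0) / 93.4 × 100% = 15.4176%.
Total = 22.3377% + 15.4176% = 37.7553% ≈ 37.8%.

37.8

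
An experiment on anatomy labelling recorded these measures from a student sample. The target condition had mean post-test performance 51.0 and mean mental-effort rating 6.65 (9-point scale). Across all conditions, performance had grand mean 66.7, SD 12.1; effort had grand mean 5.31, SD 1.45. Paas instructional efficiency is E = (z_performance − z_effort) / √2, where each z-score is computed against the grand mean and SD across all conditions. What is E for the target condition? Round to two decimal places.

z_performance = (51.0 − 66.7) / 12.1 = -15.7000 / 12.1 = -1.2975.
z_effort = (6.65 − 5.31) / 1.45 = 1.3400 / 1.45 = 0.9241.
z_P − z_E = -1.2975 − 0.9241 = -2.2216.
E = -2.2216 / √2 = -2.2216 / 1.41421 = -1.5709 ≈ -1.57.

-1.57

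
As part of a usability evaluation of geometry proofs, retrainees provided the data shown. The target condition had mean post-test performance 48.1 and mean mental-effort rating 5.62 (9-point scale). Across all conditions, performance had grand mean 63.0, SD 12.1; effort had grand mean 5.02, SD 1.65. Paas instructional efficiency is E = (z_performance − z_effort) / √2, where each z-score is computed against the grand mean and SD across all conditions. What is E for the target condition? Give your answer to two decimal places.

z_performance = (48.1 − 63.0) / 12.1 = -14.9000 / 12.1 = -1.2314.
z_effort = (5.62 − 5.02) / 1.65 = 0.6000 / 1.65 = 0.3636.
z_P − z_E = -1.2314 − 0.3636 = -1.5950.
E = -1.5950 / √2 = -1.5950 / 1.41421 = -1.1278 ≈ -1.13.

-1.13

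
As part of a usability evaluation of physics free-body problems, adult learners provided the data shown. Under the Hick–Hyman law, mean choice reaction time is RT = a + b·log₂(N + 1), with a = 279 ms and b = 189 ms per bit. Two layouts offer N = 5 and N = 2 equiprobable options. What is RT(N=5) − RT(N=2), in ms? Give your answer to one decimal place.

RT(5) = 279 + 189·log₂(6) = 279 + 189·2.5850 = 767.5650 ms.
RT(2) = 279 + 189·log₂(3) = 279 + 189·1.5850 = 578.5650 ms.
Difference = 767.5650 − 578.5650 = 189.0000 ≈ 189.0 ms.

189.0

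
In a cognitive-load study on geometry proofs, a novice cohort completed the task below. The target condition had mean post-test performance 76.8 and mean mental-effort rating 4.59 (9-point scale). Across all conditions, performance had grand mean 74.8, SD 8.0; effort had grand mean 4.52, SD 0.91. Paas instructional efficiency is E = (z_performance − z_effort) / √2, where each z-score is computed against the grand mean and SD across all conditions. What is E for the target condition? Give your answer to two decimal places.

0.12

z_performance = (76.8 − 74.8) / 8.0 = 2.0000 / 8.0 = 0.2500.
z_effort = (4.59 − 4.52) / 0.91 = 0.0700 / 0.91 = 0.0769.
z_P − z_E = 0.2500 − 0.0769 = 0.1731.
E = 0.1731 / √2 = 0.1731 / 1.41421 = 0.1224 ≈ 0.12.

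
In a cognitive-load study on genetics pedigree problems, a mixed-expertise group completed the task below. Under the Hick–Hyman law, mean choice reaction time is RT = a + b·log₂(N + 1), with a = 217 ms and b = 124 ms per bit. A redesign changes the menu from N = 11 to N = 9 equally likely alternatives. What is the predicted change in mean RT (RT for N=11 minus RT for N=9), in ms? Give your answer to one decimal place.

32.6

RT(11) = 217 + 124·log₂(12) = 217 + 124·3.5850 = 661.5400 ms.
RT(9) = 217 + 124·log₂(10) = 217 + 124·3.3219 = 628.9156 ms.
Difference = 661.5400 − 628.9156 = 32.6244 ≈ 32.6 ms.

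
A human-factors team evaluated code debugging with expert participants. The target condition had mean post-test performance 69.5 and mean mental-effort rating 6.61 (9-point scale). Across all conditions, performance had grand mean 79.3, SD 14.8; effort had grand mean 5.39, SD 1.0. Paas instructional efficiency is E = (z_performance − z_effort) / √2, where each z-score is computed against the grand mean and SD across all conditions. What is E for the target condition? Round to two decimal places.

z_performance = (69.5 − 79.3) / 14.8 = -9.8000 / 14.8 = -0.6622.
z_effort = (6.61 − 5.39) / 1.0 = 1.2200 / 1.0 = 1.2200.
z_P − z_E = -0.6622 − 1.2200 = -1.8822.
E = -1.8822 / √2 = -1.8822 / 1.41421 = -1.3309 ≈ -1.33.

-1.33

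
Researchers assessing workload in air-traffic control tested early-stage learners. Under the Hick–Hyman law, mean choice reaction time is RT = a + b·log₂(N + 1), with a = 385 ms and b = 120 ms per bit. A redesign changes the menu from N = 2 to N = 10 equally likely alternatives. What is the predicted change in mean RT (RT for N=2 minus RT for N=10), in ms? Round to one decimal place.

-224.9

RT(2) = 385 + 120·log₂(3) = 385 + 120·1.5850 = 575.2000 ms.
RT(10) = 385 + 120·log₂(11) = 385 + 120·3.4594 = 800.1280 ms.
Difference = 575.2000 − 800.1280 = -224.9280 ≈ -224.9 ms.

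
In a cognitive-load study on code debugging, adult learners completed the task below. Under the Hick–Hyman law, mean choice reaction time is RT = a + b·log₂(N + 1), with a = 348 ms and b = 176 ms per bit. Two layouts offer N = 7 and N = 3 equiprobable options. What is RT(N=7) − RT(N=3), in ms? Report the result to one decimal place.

RT(7) = 348 + 176·log₂(8) = 348 + 176·3.0000 = 876.0000 ms.
RT(3) = 348 + 176·log₂(4) = 348 + 176·2.0000 = 700.0000 ms.
Difference = 876.0000 − 700.0000 = 176.0000 ≈ 176.0 ms.

176.0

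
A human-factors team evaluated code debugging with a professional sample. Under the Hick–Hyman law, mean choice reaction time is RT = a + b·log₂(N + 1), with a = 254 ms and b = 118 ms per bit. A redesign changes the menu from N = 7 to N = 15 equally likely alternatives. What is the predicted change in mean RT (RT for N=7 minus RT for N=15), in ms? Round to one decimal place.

RT(7) = 254 + 118·log₂(8) = 254 + 118·3.0000 = 608.0000 ms.
RT(15) = 254 + 118·log₂(16) = 254 + 118·4.0000 = 726.0000 ms.
Difference = 608.0000 − 726.0000 = -118.0000 ≈ -118.0 ms.

-118.0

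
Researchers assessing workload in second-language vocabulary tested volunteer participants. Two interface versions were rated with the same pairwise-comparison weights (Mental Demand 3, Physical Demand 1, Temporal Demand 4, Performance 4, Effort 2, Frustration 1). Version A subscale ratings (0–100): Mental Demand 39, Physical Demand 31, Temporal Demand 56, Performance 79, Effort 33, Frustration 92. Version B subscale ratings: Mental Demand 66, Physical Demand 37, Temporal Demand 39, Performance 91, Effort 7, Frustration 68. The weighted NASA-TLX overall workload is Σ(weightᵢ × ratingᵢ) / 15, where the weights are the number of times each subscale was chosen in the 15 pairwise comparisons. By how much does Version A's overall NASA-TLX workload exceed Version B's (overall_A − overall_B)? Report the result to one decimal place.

Version A weighted sum = 3·39 + 1·31 + 4·56 + 4·79 + 2·33 + 1·92 = 117 + 31 + 224 + 316 + 66 + 92 = 846; overall_A = 846/15 = 56.4000.
Version B weighted sum = 3·66 + 1·37 + 4·39 + 4·91 + 2·7 + 1·68 = 198 + 37 + 156 + 364 + 14 + 68 = 837; overall_B = 837/15 = 55.8000.
Difference = 56.4000 − 55.8000 = 0.6000 ≈ 0.6.

0.6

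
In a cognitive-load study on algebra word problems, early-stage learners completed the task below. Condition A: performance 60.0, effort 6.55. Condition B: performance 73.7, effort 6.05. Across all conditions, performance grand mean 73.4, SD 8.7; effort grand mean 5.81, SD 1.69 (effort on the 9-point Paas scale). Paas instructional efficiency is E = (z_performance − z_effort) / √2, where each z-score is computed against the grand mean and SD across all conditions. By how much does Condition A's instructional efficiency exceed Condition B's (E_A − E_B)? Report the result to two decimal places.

-1.32

Condition A: z_P = (60.0 − 73.4)/8.7 = -1.5402; z_E = (6.55 − 5.81)/1.69 = 0.4379; E_A = (-1.5402 − 0.4379)/√2 = -1.3987.
Condition B: z_P = (73.7 − 73.4)/8.7 = 0.0345; z_E = (6.05 − 5.81)/1.69 = 0.1420; E_B = (0.0345 − 0.1420)/√2 = -0.0760.
E_A − E_B = -1.3987 − (-0.0760) = -1.3227 ≈ -1.32.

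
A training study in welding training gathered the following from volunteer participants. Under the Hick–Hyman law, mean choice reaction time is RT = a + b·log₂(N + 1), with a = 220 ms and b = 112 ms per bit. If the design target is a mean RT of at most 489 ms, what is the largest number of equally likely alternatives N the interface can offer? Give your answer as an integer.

Set 220 + 112·log₂(N + 1) ≤ 489.
log₂(N + 1) ≤ (489 − 220) / 112 = 2.4018.
N + 1 ≤ 2^2.4018 = 5.2846.
N ≤ 4.2846, so the largest integer N is 4.

4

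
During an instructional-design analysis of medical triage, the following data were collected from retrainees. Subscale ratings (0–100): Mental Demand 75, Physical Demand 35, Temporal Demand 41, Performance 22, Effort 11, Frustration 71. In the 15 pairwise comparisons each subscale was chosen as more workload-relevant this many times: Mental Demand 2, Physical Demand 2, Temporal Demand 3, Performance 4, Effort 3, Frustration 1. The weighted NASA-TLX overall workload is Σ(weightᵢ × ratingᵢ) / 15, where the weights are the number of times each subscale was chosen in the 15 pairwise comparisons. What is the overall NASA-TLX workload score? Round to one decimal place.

35.7

The tallies are the weights (they sum to 15).
Weighted sum = 2·75 + 2·35 + 3·41 + 4·22 + 3·11 + 1·71
            = 150 + 70 + 123 + 88 + 33 + 71 = 535.
Overall workload = 535 / 15 = 35.6667 ≈ 35.7.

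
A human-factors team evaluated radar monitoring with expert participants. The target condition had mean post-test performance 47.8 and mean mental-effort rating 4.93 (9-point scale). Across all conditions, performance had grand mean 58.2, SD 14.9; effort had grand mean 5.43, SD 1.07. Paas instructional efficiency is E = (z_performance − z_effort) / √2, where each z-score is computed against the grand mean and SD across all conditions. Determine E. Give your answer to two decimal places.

z_performance = (47.8 − 58.2) / 14.9 = -10.4000 / 14.9 = -0.6980.
z_effort = (4.93 − 5.43) / 1.07 = -0.5000 / 1.07 = -0.4673.
z_P − z_E = -0.6980 − (-0.4673) = -0.2307.
E = -0.2307 / √2 = -0.2307 / 1.41421 = -0.1631 ≈ -0.16.

-0.16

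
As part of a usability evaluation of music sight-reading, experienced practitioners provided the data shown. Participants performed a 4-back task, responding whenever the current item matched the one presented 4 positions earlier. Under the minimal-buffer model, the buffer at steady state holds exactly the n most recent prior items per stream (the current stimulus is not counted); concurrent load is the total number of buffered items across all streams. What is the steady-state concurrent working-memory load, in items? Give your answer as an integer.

4

The buffer holds the 4 most recent prior items.
Steady-state concurrent load = 4 items.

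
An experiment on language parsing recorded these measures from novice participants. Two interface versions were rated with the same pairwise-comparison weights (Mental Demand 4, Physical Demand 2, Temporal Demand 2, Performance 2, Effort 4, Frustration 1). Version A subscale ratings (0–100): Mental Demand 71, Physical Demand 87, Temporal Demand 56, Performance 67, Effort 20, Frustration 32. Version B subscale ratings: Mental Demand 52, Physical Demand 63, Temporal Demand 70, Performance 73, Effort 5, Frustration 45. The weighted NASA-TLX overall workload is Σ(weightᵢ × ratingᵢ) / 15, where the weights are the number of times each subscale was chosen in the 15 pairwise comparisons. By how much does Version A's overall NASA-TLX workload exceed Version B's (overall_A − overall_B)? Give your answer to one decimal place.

Version A weighted sum = 4·71 + 2·87 + 2·56 + 2·67 + 4·20 + 1·32 = 284 + 174 + 112 + 134 + 80 + 32 = 816; overall_A = 816/15 = 54.4000.
Version B weighted sum = 4·52 + 2·63 + 2·70 + 2·73 + 4·5 + 1·45 = 208 + 126 + 140 + 146 + 20 + 45 = 685; overall_B = 685/15 = 45.6667.
Difference = 54.4000 − 45.6667 = 8.7333 ≈ 8.7.

8.7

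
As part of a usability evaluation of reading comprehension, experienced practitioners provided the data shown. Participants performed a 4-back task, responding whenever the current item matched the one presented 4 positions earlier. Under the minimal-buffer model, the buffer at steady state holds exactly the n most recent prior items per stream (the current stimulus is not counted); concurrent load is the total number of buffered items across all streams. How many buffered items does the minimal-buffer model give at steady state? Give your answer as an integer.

The buffer holds the 4 most recent prior items.
Steady-state concurrent load = 4 items.

4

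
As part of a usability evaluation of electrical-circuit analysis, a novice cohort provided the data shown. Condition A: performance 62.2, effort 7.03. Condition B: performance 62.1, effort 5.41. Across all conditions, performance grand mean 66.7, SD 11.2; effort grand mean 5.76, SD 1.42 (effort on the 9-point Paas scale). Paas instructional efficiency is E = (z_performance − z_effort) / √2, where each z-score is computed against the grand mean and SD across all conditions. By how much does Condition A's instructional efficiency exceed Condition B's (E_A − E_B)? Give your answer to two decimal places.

-0.80

Condition A: z_P = (62.2 − 66.7)/11.2 = -0.4018; z_E = (7.03 − 5.76)/1.42 = 0.8944; E_A = (-0.4018 − 0.8944)/√2 = -0.9166.
Condition B: z_P = (62.1 − 66.7)/11.2 = -0.4107; z_E = (5.41 − 5.76)/1.42 = -0.2465; E_B = (-0.4107 − (-0.2465))/√2 = -0.1161.
E_A − E_B = -0.9166 − (-0.1161) = -0.8005 ≈ -0.80.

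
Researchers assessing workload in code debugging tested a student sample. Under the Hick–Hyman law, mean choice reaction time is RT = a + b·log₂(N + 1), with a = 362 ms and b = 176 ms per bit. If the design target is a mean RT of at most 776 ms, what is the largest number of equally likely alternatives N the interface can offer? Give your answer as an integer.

4

Set 362 + 176·log₂(N + 1) ≤ 776.
log₂(N + 1) ≤ (776 − 362) / 176 = 2.3523.
N + 1 ≤ 2^2.3523 = 5.1064.
N ≤ 4.1064, so the largest integer N is 4.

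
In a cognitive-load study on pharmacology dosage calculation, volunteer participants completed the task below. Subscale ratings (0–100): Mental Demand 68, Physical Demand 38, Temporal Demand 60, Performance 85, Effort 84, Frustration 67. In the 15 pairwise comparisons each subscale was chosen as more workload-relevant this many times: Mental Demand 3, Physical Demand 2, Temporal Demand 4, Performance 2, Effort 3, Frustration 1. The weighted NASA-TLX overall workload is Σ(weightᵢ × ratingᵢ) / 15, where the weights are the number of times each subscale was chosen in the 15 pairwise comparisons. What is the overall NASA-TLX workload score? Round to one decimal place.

The tallies are the weights (they sum to 15).
Weighted sum = 3·68 + 2·38 + 4·60 + 2·85 + 3·84 + 1·67
            = 204 + 76 + 240 + 170 + 252 + 67 = 1009.
Overall workload = 1009 / 15 = 67.2667 ≈ 67.3.

67.3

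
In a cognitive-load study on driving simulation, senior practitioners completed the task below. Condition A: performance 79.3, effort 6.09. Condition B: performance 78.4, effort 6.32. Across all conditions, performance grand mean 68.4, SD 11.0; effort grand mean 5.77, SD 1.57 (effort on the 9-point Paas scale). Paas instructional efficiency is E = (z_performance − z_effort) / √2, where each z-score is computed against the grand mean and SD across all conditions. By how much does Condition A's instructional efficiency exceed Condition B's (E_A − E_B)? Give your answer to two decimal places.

0.16

Condition A: z_P = (79.3 − 68.4)/11.0 = 0.9909; z_E = (6.09 − 5.77)/1.57 = 0.2038; E_A = (0.9909 − 0.2038)/√2 = 0.5566.
Condition B: z_P = (78.4 − 68.4)/11.0 = 0.9091; z_E = (6.32 − 5.77)/1.57 = 0.3503; E_B = (0.9091 − 0.3503)/√2 = 0.3951.
E_A − E_B = 0.5566 − 0.3951 = 0.1615 ≈ 0.16.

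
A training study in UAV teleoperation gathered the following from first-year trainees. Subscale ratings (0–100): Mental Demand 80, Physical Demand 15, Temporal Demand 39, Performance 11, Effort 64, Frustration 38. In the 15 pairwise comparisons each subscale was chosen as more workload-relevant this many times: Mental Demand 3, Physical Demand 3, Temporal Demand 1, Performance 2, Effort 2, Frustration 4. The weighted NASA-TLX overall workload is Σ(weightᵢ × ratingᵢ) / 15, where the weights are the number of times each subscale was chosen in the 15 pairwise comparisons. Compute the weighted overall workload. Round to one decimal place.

41.7

The tallies are the weights (they sum to 15).
Weighted sum = 3·80 + 3·15 + 1·39 + 2·11 + 2·64 + 4·38
            = 240 + 45 + 39 + 22 + 128 + 152 = 626.
Overall workload = 626 / 15 = 41.7333 ≈ 41.7.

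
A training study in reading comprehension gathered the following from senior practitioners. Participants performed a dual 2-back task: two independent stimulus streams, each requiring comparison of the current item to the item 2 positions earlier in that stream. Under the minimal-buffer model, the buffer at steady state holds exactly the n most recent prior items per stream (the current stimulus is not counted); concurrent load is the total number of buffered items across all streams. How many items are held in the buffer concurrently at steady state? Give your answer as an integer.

4

Each stream's buffer holds its 2 most recent prior items.
Two independent streams: 2 × 2 = 4 buffered items at steady state.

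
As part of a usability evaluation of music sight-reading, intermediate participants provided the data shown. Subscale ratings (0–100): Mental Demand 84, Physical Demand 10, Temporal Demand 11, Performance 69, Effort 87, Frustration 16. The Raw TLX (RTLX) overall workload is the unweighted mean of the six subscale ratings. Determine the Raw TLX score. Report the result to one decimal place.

46.2

Sum of ratings = 84 + 10 + 11 + 69 + 87 + 16 = 277.
RTLX = 277 / 6 = 46.1667 ≈ 46.2.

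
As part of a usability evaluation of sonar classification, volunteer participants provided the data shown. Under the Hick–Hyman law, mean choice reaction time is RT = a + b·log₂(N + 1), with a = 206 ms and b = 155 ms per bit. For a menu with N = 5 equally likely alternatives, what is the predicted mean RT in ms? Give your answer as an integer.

log₂(5 + 1) = log₂(6) = 2.5850.
RT = 206 + 155 × 2.5850 = 206 + 400.6750 = 606.6750 ms.
≈ 607 ms.

607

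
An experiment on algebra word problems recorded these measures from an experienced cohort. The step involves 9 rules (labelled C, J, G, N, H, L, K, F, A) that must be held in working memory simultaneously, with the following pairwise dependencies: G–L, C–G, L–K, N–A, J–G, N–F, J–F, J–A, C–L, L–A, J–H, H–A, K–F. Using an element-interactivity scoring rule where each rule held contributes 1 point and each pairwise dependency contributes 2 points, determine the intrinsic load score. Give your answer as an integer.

Count of rules held simultaneously: 9.
Count of pairwise dependencies listed: 13.
Element contribution: 9 × 1 = 9.
Interaction contribution: 13 × 2 = 26.
Intrinsic load = 9 + 26 = 35.

35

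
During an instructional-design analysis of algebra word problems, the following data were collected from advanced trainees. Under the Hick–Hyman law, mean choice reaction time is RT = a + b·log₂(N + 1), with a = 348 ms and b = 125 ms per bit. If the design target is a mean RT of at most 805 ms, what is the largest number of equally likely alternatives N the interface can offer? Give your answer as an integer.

Set 348 + 125·log₂(N + 1) ≤ 805.
log₂(N + 1) ≤ (805 − 348) / 125 = 3.6560.
N + 1 ≤ 2^3.6560 = 12.6057.
N ≤ 11.6057, so the largest integer N is 11.

11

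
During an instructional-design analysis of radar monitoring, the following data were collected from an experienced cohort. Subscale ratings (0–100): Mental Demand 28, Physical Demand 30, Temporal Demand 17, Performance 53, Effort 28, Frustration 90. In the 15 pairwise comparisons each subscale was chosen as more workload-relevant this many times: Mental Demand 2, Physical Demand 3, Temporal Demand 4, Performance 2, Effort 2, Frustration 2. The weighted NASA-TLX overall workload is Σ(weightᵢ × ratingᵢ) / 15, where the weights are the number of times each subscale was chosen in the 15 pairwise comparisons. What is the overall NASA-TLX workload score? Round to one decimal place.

37.1

The tallies are the weights (they sum to 15).
Weighted sum = 2·28 + 3·30 + 4·17 + 2·53 + 2·28 + 2·90
            = 56 + 90 + 68 + 106 + 56 + 180 = 556.
Overall workload = 556 / 15 = 37.0667 ≈ 37.1.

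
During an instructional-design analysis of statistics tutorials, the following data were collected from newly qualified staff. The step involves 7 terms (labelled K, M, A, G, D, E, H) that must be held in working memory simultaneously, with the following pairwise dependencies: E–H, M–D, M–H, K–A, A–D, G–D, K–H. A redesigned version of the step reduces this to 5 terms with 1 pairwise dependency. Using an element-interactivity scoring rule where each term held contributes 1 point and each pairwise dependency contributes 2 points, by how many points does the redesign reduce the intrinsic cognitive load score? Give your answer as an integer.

14

Original: 7 × 1 + 7 × 2 = 7 + 14 = 21.
Redesigned: 5 × 1 + 1 × 2 = 5 + 2 = 7.
Reduction = 21 − 7 = 14.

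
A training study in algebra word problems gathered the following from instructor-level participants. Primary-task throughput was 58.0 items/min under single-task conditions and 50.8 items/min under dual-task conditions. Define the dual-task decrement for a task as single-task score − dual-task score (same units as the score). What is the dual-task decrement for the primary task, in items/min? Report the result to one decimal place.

Decrement = 58.0 − 50.8 = 7.2000 items/min ≈ 7.2 items/min.

7.2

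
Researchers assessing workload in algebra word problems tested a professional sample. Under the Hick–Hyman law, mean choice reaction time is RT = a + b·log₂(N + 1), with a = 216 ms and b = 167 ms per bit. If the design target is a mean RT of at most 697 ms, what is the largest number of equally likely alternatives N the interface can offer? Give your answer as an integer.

Set 216 + 167·log₂(N + 1) ≤ 697.
log₂(N + 1) ≤ (697 − 216) / 167 = 2.8802.
N + 1 ≤ 2^2.8802 = 7.3625.
N ≤ 6.3625, so the largest integer N is 6.

6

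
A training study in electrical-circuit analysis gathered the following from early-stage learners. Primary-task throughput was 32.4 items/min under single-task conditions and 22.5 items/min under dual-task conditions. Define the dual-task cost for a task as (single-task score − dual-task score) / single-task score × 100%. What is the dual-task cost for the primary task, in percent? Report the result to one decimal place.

30.6

Cost = (32.4 − 22.5) / 32.4 × 100%
     = 9.9000 / 32.4 × 100% = 30.5556%.
≈ 30.6%.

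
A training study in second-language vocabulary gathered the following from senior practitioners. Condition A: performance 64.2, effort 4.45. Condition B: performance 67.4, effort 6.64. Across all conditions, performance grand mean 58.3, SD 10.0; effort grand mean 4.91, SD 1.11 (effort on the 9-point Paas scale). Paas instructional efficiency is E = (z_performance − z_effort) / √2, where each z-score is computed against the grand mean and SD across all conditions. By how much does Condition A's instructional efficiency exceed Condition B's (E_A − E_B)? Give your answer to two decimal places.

Condition A: z_P = (64.2 − 58.3)/10.0 = 0.5900; z_E = (4.45 − 4.91)/1.11 = -0.4144; E_A = (0.5900 − (-0.4144))/√2 = 0.7102.
Condition B: z_P = (67.4 − 58.3)/10.0 = 0.9100; z_E = (6.64 − 4.91)/1.11 = 1.5586; E_B = (0.9100 − 1.5586)/√2 = -0.4586.
E_A − E_B = 0.7102 − (-0.4586) = 1.1688 ≈ 1.17.

1.17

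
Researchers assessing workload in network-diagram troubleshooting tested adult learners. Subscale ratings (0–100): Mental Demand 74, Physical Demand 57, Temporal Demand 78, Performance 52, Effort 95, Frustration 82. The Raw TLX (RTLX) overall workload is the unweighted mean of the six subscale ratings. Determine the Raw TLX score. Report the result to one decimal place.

Sum of ratings = 74 + 57 + 78 + 52 + 95 + 82 = 438.
RTLX = 438 / 6 = 73.0000 ≈ 73.0.

73.0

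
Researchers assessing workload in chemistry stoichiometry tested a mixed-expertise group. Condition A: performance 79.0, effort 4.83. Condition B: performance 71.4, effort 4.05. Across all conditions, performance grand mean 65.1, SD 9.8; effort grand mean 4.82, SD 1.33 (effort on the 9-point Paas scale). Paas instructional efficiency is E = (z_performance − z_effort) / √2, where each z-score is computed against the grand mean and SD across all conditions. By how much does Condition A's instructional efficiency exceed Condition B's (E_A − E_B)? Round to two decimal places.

0.13

Condition A: z_P = (79.0 − 65.1)/9.8 = 1.4184; z_E = (4.83 − 4.82)/1.33 = 0.0075; E_A = (1.4184 − 0.0075)/√2 = 0.9977.
Condition B: z_P = (71.4 − 65.1)/9.8 = 0.6429; z_E = (4.05 − 4.82)/1.33 = -0.5789; E_B = (0.6429 − (-0.5789))/√2 = 0.8639.
E_A − E_B = 0.9977 − 0.8639 = 0.1338 ≈ 0.13.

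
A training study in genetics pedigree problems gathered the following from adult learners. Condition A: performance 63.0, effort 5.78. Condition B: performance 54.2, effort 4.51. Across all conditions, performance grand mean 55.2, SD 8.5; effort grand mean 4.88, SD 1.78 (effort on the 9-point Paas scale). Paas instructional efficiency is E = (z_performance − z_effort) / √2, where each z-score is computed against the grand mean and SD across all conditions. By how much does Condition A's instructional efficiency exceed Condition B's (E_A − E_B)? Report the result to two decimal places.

Condition A: z_P = (63.0 − 55.2)/8.5 = 0.9176; z_E = (5.78 − 4.88)/1.78 = 0.5056; E_A = (0.9176 − 0.5056)/√2 = 0.2913.
Condition B: z_P = (54.2 − 55.2)/8.5 = -0.1176; z_E = (4.51 − 4.88)/1.78 = -0.2079; E_B = (-0.1176 − (-0.2079))/√2 = 0.0639.
E_A − E_B = 0.2913 − 0.0639 = 0.2274 ≈ 0.23.

0.23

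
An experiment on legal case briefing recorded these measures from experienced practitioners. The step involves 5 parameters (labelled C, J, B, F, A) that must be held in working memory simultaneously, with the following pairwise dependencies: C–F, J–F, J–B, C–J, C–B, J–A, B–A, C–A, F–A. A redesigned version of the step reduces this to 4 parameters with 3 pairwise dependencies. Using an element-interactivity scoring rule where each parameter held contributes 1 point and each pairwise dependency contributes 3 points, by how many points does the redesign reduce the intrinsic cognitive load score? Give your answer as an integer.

19

Original: 5 × 1 + 9 × 3 = 5 + 27 = 32.
Redesigned: 4 × 1 + 3 × 3 = 4 + 9 = 13.
Reduction = 32 − 13 = 19.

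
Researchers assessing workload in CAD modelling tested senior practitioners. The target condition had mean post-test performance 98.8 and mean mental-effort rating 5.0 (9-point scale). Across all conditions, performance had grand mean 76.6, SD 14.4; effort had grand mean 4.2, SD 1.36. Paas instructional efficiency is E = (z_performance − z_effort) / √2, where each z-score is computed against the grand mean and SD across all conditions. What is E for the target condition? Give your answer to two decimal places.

z_performance = (98.8 − 76.6) / 14.4 = 22.2000 / 14.4 = 1.5417.
z_effort = (5.0 − 4.2) / 1.36 = 0.8000 / 1.36 = 0.5882.
z_P − z_E = 1.5417 − 0.5882 = 0.9535.
E = 0.9535 / √2 = 0.9535 / 1.41421 = 0.6742 ≈ 0.67.

0.67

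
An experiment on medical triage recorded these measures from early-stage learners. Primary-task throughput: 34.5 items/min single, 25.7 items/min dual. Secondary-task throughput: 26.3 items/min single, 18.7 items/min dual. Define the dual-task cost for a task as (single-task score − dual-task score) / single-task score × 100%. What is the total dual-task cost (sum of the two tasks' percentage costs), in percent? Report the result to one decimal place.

Primary cost = (34.5 − 25.7) / 34.5 × 100% = 25.5072%.
Secondary cost = (26.3 − 18.7) / 26.3 × 100% = 28.8973%.
Total = 25.5072% + 28.8973% = 54.4045% ≈ 54.4%.

54.4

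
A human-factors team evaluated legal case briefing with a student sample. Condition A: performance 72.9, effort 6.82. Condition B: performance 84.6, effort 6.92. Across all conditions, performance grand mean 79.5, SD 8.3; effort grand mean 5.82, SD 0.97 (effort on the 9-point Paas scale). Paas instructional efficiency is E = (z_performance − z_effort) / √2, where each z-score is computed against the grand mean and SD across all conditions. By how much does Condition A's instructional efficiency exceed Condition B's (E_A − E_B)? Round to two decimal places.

-0.92

Condition A: z_P = (72.9 − 79.5)/8.3 = -0.7952; z_E = (6.82 − 5.82)/0.97 = 1.0309; E_A = (-0.7952 − 1.0309)/√2 = -1.2912.
Condition B: z_P = (84.6 − 79.5)/8.3 = 0.6145; z_E = (6.92 − 5.82)/0.97 = 1.1340; E_B = (0.6145 − 1.1340)/√2 = -0.3673.
E_A − E_B = -1.2912 − (-0.3673) = -0.9239 ≈ -0.92.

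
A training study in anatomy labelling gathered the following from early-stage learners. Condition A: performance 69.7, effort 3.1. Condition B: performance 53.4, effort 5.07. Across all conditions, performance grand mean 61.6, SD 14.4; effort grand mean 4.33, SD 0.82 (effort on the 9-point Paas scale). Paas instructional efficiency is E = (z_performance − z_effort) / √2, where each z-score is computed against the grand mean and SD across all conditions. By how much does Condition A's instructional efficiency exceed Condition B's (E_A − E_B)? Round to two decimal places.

2.50

Condition A: z_P = (69.7 − 61.6)/14.4 = 0.5625; z_E = (3.1 − 4.33)/0.82 = -1.5000; E_A = (0.5625 − (-1.5000))/√2 = 1.4584.
Condition B: z_P = (53.4 − 61.6)/14.4 = -0.5694; z_E = (5.07 − 4.33)/0.82 = 0.9024; E_B = (-0.5694 − 0.9024)/√2 = -1.0407.
E_A − E_B = 1.4584 − (-1.0407) = 2.4991 ≈ 2.50.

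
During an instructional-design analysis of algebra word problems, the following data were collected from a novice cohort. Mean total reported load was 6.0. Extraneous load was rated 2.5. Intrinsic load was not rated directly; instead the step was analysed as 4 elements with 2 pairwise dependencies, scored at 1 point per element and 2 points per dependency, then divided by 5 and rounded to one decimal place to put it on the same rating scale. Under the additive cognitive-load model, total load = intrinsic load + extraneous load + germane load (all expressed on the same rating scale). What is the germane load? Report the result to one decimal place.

1.9

Intrinsic (element-interactivity): (4 × 1 + 2 × 2) / 5 = 8 / 5 = 1.6000 → 1.6.
germane load = total − intrinsic − extraneous
             = 6.0 − 1.6 − 2.5 = 1.9.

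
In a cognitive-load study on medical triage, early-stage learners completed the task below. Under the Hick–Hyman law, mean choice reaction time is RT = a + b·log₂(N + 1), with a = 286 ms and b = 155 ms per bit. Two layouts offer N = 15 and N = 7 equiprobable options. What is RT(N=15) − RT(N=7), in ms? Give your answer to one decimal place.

155.0

RT(15) = 286 + 155·log₂(16) = 286 + 155·4.0000 = 906.0000 ms.
RT(7) = 286 + 155·log₂(8) = 286 + 155·3.0000 = 751.0000 ms.
Difference = 906.0000 − 751.0000 = 155.0000 ≈ 155.0 ms.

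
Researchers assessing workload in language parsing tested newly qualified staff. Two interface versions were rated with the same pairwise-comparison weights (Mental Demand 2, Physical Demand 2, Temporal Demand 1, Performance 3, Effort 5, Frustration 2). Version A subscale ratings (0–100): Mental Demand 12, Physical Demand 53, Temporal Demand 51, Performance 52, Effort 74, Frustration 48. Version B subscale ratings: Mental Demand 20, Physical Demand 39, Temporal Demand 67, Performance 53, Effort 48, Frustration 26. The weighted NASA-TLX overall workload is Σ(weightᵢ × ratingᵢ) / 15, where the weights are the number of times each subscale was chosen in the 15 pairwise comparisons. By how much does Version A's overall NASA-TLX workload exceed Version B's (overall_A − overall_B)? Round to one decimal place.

11.1

Version A weighted sum = 2·12 + 2·53 + 1·51 + 3·52 + 5·74 + 2·48 = 24 + 106 + 51 + 156 + 370 + 96 = 803; overall_A = 803/15 = 53.5333.
Version B weighted sum = 2·20 + 2·39 + 1·67 + 3·53 + 5·48 + 2·26 = 40 + 78 + 67 + 159 + 240 + 52 = 636; overall_B = 636/15 = 42.4000.
Difference = 53.5333 − 42.4000 = 11.1333 ≈ 11.1.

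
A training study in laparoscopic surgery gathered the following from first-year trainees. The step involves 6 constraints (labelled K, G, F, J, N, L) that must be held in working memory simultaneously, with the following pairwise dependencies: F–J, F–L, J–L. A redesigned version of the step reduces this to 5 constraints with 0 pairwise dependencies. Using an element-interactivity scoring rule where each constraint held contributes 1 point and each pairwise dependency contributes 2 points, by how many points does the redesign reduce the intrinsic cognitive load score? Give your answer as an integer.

7

Original: 6 × 1 + 3 × 2 = 6 + 6 = 12.
Redesigned: 5 × 1 + 0 × 2 = 5 + 0 = 5.
Reduction = 12 − 5 = 7.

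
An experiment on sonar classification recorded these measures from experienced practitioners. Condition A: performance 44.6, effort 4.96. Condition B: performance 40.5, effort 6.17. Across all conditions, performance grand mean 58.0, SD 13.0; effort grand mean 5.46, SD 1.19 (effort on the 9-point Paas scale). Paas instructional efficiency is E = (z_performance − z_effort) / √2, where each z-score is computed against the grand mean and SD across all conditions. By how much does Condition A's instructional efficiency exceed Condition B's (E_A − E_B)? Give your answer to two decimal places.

0.94

Condition A: z_P = (44.6 − 58.0)/13.0 = -1.0308; z_E = (4.96 − 5.46)/1.19 = -0.4202; E_A = (-1.0308 − (-0.4202))/√2 = -0.4318.
Condition B: z_P = (40.5 − 58.0)/13.0 = -1.3462; z_E = (6.17 − 5.46)/1.19 = 0.5966; E_B = (-1.3462 − 0.5966)/√2 = -1.3738.
E_A − E_B = -0.4318 − (-1.3738) = 0.9420 ≈ 0.94.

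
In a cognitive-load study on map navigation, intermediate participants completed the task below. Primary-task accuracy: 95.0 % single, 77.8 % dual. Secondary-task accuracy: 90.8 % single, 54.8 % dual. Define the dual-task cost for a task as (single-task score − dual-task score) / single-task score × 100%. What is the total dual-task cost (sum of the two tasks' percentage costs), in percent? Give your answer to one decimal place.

Primary cost = (95.0 − 77.8) / 95.0 × 100% = 18.1053%.
Secondary cost = (90.8 − 54.8) / 90.8 × 100% = 39.6476%.
Total = 18.1053% + 39.6476% = 57.7529% ≈ 57.8%.

57.8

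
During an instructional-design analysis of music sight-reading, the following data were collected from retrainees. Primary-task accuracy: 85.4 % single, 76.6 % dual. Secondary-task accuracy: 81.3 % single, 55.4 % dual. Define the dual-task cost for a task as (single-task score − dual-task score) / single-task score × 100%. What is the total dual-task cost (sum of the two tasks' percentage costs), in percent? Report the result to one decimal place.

42.2

Primary cost = (85.4 − 76.6) / 85.4 × 100% = 10.3044%.
Secondary cost = (81.3 − 55.4) / 81.3 × 100% = 31.8573%.
Total = 10.3044% + 31.8573% = 42.1617% ≈ 42.2%.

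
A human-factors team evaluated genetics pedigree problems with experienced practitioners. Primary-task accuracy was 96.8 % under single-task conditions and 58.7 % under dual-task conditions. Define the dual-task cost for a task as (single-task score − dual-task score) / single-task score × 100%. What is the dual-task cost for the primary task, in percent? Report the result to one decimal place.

Cost = (96.8 − 58.7) / 96.8 × 100%
     = 38.1000 / 96.8 × 100% = 39.3595%.
≈ 39.4%.

39.4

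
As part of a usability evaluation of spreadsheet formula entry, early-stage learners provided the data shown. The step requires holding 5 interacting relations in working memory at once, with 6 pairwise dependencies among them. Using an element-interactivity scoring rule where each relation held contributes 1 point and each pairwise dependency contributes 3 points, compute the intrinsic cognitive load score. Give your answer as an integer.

Element contribution: 5 × 1 = 5.
Interaction contribution: 6 × 3 = 18.
Intrinsic load = 5 + 18 = 23.

23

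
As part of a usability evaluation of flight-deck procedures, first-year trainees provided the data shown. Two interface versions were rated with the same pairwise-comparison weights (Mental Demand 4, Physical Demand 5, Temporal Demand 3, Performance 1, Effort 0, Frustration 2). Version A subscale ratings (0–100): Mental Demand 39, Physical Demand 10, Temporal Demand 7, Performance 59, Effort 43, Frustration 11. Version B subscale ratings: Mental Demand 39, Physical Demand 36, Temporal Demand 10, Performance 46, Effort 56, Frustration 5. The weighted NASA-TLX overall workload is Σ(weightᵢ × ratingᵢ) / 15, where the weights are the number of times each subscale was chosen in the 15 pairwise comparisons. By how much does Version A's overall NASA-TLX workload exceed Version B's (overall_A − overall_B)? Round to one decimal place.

Version A weighted sum = 4·39 + 5·10 + 3·7 + 1·59 + 0·43 + 2·11 = 156 + 50 + 21 + 59 + 0 + 22 = 308; overall_A = 308/15 = 20.5333.
Version B weighted sum = 4·39 + 5·36 + 3·10 + 1·46 + 0·56 + 2·5 = 156 + 180 + 30 + 46 + 0 + 10 = 422; overall_B = 422/15 = 28.1333.
Difference = 20.5333 − 28.1333 = -7.6000 ≈ -7.6.

-7.6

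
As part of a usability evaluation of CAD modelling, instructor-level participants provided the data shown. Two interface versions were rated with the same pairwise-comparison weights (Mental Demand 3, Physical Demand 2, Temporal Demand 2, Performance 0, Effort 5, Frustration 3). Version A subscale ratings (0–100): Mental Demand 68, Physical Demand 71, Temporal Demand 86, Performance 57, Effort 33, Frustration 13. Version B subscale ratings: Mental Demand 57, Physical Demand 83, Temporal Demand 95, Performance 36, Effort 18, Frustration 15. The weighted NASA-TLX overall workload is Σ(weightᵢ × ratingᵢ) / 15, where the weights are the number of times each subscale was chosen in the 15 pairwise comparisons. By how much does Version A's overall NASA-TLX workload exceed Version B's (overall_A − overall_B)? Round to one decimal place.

4.0

Version A weighted sum = 3·68 + 2·71 + 2·86 + 0·57 + 5·33 + 3·13 = 204 + 142 + 172 + 0 + 165 + 39 = 722; overall_A = 722/15 = 48.1333.
Version B weighted sum = 3·57 + 2·83 + 2·95 + 0·36 + 5·18 + 3·15 = 171 + 166 + 190 + 0 + 90 + 45 = 662; overall_B = 662/15 = 44.1333.
Difference = 48.1333 − 44.1333 = 4.0000 ≈ 4.0.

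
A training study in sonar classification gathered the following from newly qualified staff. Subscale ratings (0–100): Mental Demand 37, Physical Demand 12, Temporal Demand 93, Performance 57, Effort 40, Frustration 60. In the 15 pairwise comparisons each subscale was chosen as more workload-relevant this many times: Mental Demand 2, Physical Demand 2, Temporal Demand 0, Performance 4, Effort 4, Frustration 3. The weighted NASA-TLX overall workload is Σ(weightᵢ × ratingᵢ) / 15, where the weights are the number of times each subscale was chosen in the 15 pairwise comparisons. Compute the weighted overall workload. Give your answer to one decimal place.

44.4

The tallies are the weights (they sum to 15).
Weighted sum = 2·37 + 2·12 + 0·93 + 4·57 + 4·40 + 3·60
            = 74 + 24 + 0 + 228 + 160 + 180 = 666.
Overall workload = 666 / 15 = 44.4000 ≈ 44.4.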